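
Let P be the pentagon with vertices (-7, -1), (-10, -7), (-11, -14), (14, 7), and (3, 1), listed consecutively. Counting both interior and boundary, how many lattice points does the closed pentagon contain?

Using the shoelace formula, 2A = |[(-7)·(-7) − (-10)·(-1)] + [(-10)·(-14) − (-11)·(-7)] + [(-11)·7 − 14·(-14)] + [14·1 − 3·7] + [3·(-1) − (-7)·1]| = 218, so the area is 109.
The number of boundary lattice points is Σ gcd(|Δx|,|Δy|) = gcd(3,6) + gcd(1,7) + gcd(25,21) + gcd(11,6) + gcd(10,2) = 3+1+1+1+2 = 8.
Pick's theorem gives I = A − B/2 + 1 = 109 − 8/2 + 1 = 106, so the closed region contains I + B = 106 + 8 = 114 lattice points.

114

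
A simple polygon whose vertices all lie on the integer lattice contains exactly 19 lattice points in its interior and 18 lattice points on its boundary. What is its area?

27

By Pick's theorem, A = I + B/2 − 1 = 19 + 18/2 − 1 = 27.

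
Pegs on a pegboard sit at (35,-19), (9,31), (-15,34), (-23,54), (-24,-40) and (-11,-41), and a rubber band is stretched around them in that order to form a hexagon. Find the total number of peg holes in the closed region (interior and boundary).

3209

The shoelace formula gives twice the area as |[35·31 − 9·(-19)] + [9·34 − (-15)·31] + [(-15)·54 − (-23)·34] + [(-23)·(-40) − (-24)·54] + [(-24)·(-41) − (-11)·(-40)] + [(-11)·(-19) − 35·(-41)]| = 6403, so the area is 6403/2.
Summing gcd(|Δx|,|Δy|) over the edges gives the boundary count: gcd(26,50) + gcd(24,3) + gcd(8,20) + gcd(1,94) + gcd(13,1) + gcd(46,22) = 2+3+4+1+1+2 = 13.
Pick's theorem gives I = A − B/2 + 1 = 6403/2 − 13/2 + 1 = 3196, so the closed region contains I + B = 3196 + 13 = 3209 lattice points.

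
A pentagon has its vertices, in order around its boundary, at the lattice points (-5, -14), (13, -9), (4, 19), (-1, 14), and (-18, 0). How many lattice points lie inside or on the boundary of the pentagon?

Using the shoelace formula, 2A = |[(-5)·(-9) − 13·(-14)] + [13·19 − 4·(-9)] + [4·14 − (-1)·19] + [(-1)·0 − (-18)·14] + [(-18)·(-14) − (-5)·0]| = 1089, so the area is 1089/2.
Summing gcd(|Δx|,|Δy|) over the edges gives the boundary count: gcd(18,5) + gcd(9,28) + gcd(5,5) + gcd(17,14) + gcd(13,14) = 1+1+5+1+1 = 9.
Pick's theorem gives I = A − B/2 + 1 = 1089/2 − 9/2 + 1 = 541, so the closed region contains I + B = 541 + 9 = 550 lattice points.

550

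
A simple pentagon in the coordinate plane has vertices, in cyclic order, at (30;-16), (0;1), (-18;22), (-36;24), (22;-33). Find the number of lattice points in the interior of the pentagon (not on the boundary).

850

Using the shoelace formula, 2A = |[30·1 − 0·(-16)] + [0·22 − (-18)·1] + [(-18)·24 − (-36)·22] + [(-36)·(-33) − 22·24] + [22·(-16) − 30·(-33)]| = 1706, so the area is 853.
Summing gcd(|Δx|,|Δy|) over the edges gives the boundary count: gcd(30,17) + gcd(18,21) + gcd(18,2) + gcd(58,57) + gcd(8,17) = 1+3+2+1+1 = 8.
By Pick's theorem A = I + B/2 − 1, so I = 853 − 8/2 + 1 = 850.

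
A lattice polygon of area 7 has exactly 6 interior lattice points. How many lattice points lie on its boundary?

4

Pick's theorem gives A = I + B/2 − 1, so B = 2(A − I + 1) = 2(7 − 6 + 1) = 4.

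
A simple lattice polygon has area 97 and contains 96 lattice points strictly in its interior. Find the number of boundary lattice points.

Pick's theorem gives A = I + B/2 − 1, so B = 2(A − I + 1) = 2(97 − 96 + 1) = 4.

4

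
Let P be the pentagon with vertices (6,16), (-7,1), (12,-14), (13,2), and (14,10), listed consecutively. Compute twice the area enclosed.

The shoelace formula gives twice the area as |[6·1 − (-7)·16] + [(-7)·(-14) − 12·1] + [12·2 − 13·(-14)] + [13·10 − 14·2] + [14·16 − 6·10]| = 676, so the area is 338.

676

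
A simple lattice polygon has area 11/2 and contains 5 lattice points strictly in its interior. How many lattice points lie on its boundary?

3

Pick's theorem gives A = I + B/2 − 1, so B = 2(A − I + 1) = 2(11/2 − 5 + 1) = 3.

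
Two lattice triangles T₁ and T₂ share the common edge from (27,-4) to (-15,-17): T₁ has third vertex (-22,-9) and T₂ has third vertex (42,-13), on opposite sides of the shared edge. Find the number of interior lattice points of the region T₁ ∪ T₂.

498

The union is the simple quadrilateral with vertices (27,-4), (-22,-9), (-15,-17), (42,-13) in order.
Using the shoelace formula, 2A = |(27·(-9) − (-22)·(-4)) + ((-22)·(-17) − (-15)·(-9)) + ((-15)·(-13) − 42·(-17)) + (42·(-4) − 27·(-13))| = 1000, so the area is 500.
The number of boundary lattice points is Σ gcd(|Δx|,|Δy|) = gcd(49,5) + gcd(7,8) + gcd(57,4) + gcd(15,9) = 1+1+1+3 = 6.
By Pick's theorem I = A − B/2 + 1 = 500 − 6/2 + 1 = 498.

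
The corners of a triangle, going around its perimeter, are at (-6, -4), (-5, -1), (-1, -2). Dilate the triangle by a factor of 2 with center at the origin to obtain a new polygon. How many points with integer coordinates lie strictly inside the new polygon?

24

The shoelace formula gives twice the area as |[(-6)·(-1) − (-5)·(-4)] + [(-5)·(-2) − (-1)·(-1)] + [(-1)·(-4) − (-6)·(-2)]| = 13, so the area is 13/2.
The number of boundary lattice points is Σ gcd(|Δx|,|Δy|) = gcd(1,3) + gcd(4,1) + gcd(5,2) = 1+1+1 = 3.
Scaling by 2 multiplies the area by 2² = 4 (so the new area is 26) and multiplies the boundary lattice-point count by 2, giving 6.
By Pick's theorem, the interior count of the dilated polygon is 26 − 6/2 + 1 = 24.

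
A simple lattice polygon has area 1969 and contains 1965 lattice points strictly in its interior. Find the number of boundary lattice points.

Pick's theorem gives A = I + B/2 − 1, so B = 2(A − I + 1) = 2(1969 − 1965 + 1) = 10.

10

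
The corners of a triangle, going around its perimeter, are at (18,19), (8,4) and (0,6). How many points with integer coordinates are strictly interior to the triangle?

Using the shoelace formula, 2A = |[18·4 − 8·19] + [8·6 − 0·4] + [0·19 − 18·6]| = 140, so the area is 70.
Along each edge there are gcd(|Δx|,|Δy|)+1 lattice points, so counting each shared vertex once the boundary has gcd(10,15) + gcd(8,2) + gcd(18,13) = 5+2+1 = 8.
By Pick's theorem A = I + B/2 − 1, so I = 70 − 8/2 + 1 = 67.

67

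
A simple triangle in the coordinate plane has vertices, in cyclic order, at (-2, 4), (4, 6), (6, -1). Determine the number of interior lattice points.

The shoelace formula gives twice the area as |((-2)·6 − 4·4) + (4·(-1) − 6·6) + (6·4 − (-2)·(-1))| = 46, so the area is 23.
Summing gcd(|Δx|,|Δy|) over the edges gives the boundary count: gcd(6,2) + gcd(2,7) + gcd(8,5) = 2+1+1 = 4.
Pick's theorem gives I = A − B/2 + 1 = 23 − 4/2 + 1 = 22.

22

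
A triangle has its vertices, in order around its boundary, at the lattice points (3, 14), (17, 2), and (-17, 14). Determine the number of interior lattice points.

The shoelace formula gives twice the area as |[3·2 − 17·14] + [17·14 − (-17)·2] + [(-17)·14 − 3·14]| = 240, so the area is 120.
The number of boundary lattice points is Σ gcd(|Δx|,|Δy|) = gcd(14,12) + gcd(34,12) + gcd(20,0) = 2+2+20 = 24.
Pick's theorem gives I = A − B/2 + 1 = 120 − 24/2 + 1 = 109.

109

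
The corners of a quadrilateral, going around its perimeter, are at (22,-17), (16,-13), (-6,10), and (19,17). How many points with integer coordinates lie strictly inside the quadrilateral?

459

Using the shoelace formula, 2A = |[22·(-13) − 16·(-17)] + [16·10 − (-6)·(-13)] + [(-6)·17 − 19·10] + [19·(-17) − 22·17]| = 921, so the area is 921/2.
Along each edge there are gcd(|Δx|,|Δy|)+1 lattice points, so counting each shared vertex once the boundary has gcd(6,4) + gcd(22,23) + gcd(25,7) + gcd(3,34) = 2+1+1+1 = 5.
Pick's theorem gives I = A − B/2 + 1 = 921/2 − 5/2 + 1 = 459.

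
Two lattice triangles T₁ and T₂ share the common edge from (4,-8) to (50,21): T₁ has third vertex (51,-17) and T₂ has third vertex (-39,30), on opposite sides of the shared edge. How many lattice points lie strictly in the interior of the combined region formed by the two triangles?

2385

The union is the simple quadrilateral with vertices (4,-8), (51,-17), (50,21), (-39,30) in order.
By the shoelace formula, twice the signed area is |(4·(-17) − 51·(-8)) + (51·21 − 50·(-17)) + (50·30 − (-39)·21) + ((-39)·(-8) − 4·30)| = 4772, so the area is 2386.
Along each edge there are gcd(|Δx|,|Δy|)+1 lattice points, so counting each shared vertex once the boundary has gcd(47,9) + gcd(1,38) + gcd(89,9) + gcd(43,38) = 1+1+1+1 = 4.
By Pick's theorem I = A − B/2 + 1 = 2386 − 4/2 + 1 = 2385.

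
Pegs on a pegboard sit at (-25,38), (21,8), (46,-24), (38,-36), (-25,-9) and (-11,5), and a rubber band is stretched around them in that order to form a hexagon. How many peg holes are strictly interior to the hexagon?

2172

The shoelace formula gives twice the area as |((-25)·8 − 21·38) + (21·(-24) − 46·8) + (46·(-36) − 38·(-24)) + (38·(-9) − (-25)·(-36)) + ((-25)·5 − (-11)·(-9)) + ((-11)·38 − (-25)·5)| = 4373, so the area is 2186.5.
The number of boundary lattice points is Σ gcd(|Δx|,|Δy|) = gcd(46,30) + gcd(25,32) + gcd(8,12) + gcd(63,27) + gcd(14,14) + gcd(14,33) = 2+1+4+9+14+1 = 31.
Pick's theorem gives I = A − B/2 + 1 = 2186.5 − 31/2 + 1 = 2172.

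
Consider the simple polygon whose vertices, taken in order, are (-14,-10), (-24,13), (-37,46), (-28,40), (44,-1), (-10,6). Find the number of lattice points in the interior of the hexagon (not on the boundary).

By the shoelace formula, twice the signed area is |[(-14)·13 − (-24)·(-10)] + [(-24)·46 − (-37)·13] + [(-37)·40 − (-28)·46] + [(-28)·(-1) − 44·40] + [44·6 − (-10)·(-1)] + [(-10)·(-10) − (-14)·6]| = 2531, so the area is 2531/2.
The number of boundary lattice points is Σ gcd(|Δx|,|Δy|) = gcd(10,23) + gcd(13,33) + gcd(9,6) + gcd(72,41) + gcd(54,7) + gcd(4,16) = 1+1+3+1+1+4 = 11.
By Pick's theorem A = I + B/2 − 1, so I = 2531/2 − 11/2 + 1 = 1261.

1261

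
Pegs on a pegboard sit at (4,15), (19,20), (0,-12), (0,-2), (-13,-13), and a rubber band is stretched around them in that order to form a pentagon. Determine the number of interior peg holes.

293

By the shoelace formula, twice the signed area is |[4·20 − 19·15] + [19·(-12) − 0·20] + [0·(-2) − 0·(-12)] + [0·(-13) − (-13)·(-2)] + [(-13)·15 − 4·(-13)]| = 602, so the area is 301.
Summing gcd(|Δx|,|Δy|) over the edges gives the boundary count: gcd(15,5) + gcd(19,32) + gcd(0,10) + gcd(13,11) + gcd(17,28) = 5+1+10+1+1 = 18.
By Pick's theorem A = I + B/2 − 1, so I = 301 − 18/2 + 1 = 293.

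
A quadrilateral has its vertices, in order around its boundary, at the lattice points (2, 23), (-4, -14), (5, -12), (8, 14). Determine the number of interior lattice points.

The shoelace formula gives twice the area as |[2·(-14) − (-4)·23] + [(-4)·(-12) − 5·(-14)] + [5·14 − 8·(-12)] + [8·23 − 2·14]| = 504, so the area is 252.
Summing gcd(|Δx|,|Δy|) over the edges gives the boundary count: gcd(6,37) + gcd(9,2) + gcd(3,26) + gcd(6,9) = 1+1+1+3 = 6.
Pick's theorem gives I = A − B/2 + 1 = 252 − 6/2 + 1 = 250.

250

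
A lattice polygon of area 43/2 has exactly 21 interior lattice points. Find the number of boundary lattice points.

3

Pick's theorem gives A = I + B/2 − 1, so B = 2(A − I + 1) = 2(43/2 − 21 + 1) = 3.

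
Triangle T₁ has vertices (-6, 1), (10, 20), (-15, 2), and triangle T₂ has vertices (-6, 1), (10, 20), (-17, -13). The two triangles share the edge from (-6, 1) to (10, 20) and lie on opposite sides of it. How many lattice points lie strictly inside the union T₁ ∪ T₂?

The union is the simple quadrilateral with vertices (-6, 1), (-15, 2), (10, 20), (-17, -13) in order.
By the shoelace formula, twice the signed area is |[(-6)·2 − (-15)·1] + [(-15)·20 − 10·2] + [10·(-13) − (-17)·20] + [(-17)·1 − (-6)·(-13)]| = 202, so the area is 101.
Along each edge there are gcd(|Δx|,|Δy|)+1 lattice points, so counting each shared vertex once the boundary has gcd(9,1) + gcd(25,18) + gcd(27,33) + gcd(11,14) = 1+1+3+1 = 6.
By Pick's theorem I = A − B/2 + 1 = 101 − 6/2 + 1 = 99.

99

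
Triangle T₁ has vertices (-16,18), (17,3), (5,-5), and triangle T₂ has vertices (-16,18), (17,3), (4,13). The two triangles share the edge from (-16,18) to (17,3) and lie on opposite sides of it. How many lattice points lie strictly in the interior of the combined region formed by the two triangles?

285

The union is the simple quadrilateral with vertices (-16,18), (5,-5), (17,3), (4,13) in order.
Using the shoelace formula, 2A = |[(-16)·(-5) − 5·18] + [5·3 − 17·(-5)] + [17·13 − 4·3] + [4·18 − (-16)·13]| = 579, so the area is 289.5.
Summing gcd(|Δx|,|Δy|) over the edges gives the boundary count: gcd(21,23) + gcd(12,8) + gcd(13,10) + gcd(20,5) = 1+4+1+5 = 11.
By Pick's theorem I = A − B/2 + 1 = 289.5 − 11/2 + 1 = 285.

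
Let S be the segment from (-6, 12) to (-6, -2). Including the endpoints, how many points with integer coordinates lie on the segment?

The number of lattice points on a segment between lattice points is gcd(|Δx|,|Δy|) + 1 = gcd(0,14) + 1 = 14 + 1 = 15.

15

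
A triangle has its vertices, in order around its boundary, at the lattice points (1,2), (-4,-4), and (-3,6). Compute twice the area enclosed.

By the shoelace formula, twice the signed area is |(1·(-4) − (-4)·2) + ((-4)·6 − (-3)·(-4)) + ((-3)·2 − 1·6)| = 44, so the area is 22.

44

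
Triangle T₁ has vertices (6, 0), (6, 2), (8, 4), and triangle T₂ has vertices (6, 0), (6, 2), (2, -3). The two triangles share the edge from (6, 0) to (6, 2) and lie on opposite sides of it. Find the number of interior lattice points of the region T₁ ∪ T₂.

The union is the simple quadrilateral with vertices (6, 0), (8, 4), (6, 2), (2, -3) in order.
By the shoelace formula, twice the signed area is |(6·4 − 8·0) + (8·2 − 6·4) + (6·(-3) − 2·2) + (2·0 − 6·(-3))| = 12, so the area is 6.
The number of boundary lattice points is Σ gcd(|Δx|,|Δy|) = gcd(2,4) + gcd(2,2) + gcd(4,5) + gcd(4,3) = 2+2+1+1 = 6.
By Pick's theorem I = A − B/2 + 1 = 6 − 6/2 + 1 = 4.

4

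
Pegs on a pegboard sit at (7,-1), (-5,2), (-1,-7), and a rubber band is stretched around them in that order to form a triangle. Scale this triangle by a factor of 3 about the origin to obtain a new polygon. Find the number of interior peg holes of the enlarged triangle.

424

By the shoelace formula, twice the signed area is |[7·2 − (-5)·(-1)] + [(-5)·(-7) − (-1)·2] + [(-1)·(-1) − 7·(-7)]| = 96, so the area is 48.
Along each edge there are gcd(|Δx|,|Δy|)+1 lattice points, so counting each shared vertex once the boundary has gcd(12,3) + gcd(4,9) + gcd(8,6) = 3+1+2 = 6.
Scaling by 3 multiplies the area by 3² = 9 (so the new area is 432) and multiplies the boundary lattice-point count by 3, giving 18.
By Pick's theorem, the interior count of the dilated polygon is 432 − 18/2 + 1 = 424.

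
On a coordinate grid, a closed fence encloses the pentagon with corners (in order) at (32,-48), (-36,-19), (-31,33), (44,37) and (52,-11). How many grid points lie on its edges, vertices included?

The number of boundary lattice points is Σ gcd(|Δx|,|Δy|) = gcd(68,29) + gcd(5,52) + gcd(75,4) + gcd(8,48) + gcd(20,37) = 1+1+1+8+1 = 12.

12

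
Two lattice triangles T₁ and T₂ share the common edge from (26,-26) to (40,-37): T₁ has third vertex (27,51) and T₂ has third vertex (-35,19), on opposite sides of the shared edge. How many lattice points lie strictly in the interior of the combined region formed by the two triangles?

The union is the simple quadrilateral with vertices (26,-26), (27,51), (40,-37), (-35,19) in order.
The shoelace formula gives twice the area as |(26·51 − 27·(-26)) + (27·(-37) − 40·51) + (40·19 − (-35)·(-37)) + ((-35)·(-26) − 26·19)| = 1130, so the area is 565.
The number of boundary lattice points is Σ gcd(|Δx|,|Δy|) = gcd(1,77) + gcd(13,88) + gcd(75,56) + gcd(61,45) = 1+1+1+1 = 4.
By Pick's theorem I = A − B/2 + 1 = 565 − 4/2 + 1 = 564.

564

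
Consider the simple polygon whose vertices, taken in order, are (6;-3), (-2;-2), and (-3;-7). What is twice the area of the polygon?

41

Using the shoelace formula, 2A = |(6·(-2) − (-2)·(-3)) + ((-2)·(-7) − (-3)·(-2)) + ((-3)·(-3) − 6·(-7))| = 41, so the area is 41/2.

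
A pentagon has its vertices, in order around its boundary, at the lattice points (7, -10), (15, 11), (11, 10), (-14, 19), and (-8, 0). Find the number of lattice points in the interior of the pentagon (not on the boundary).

415

By the shoelace formula, twice the signed area is |[7·11 − 15·(-10)] + [15·10 − 11·11] + [11·19 − (-14)·10] + [(-14)·0 − (-8)·19] + [(-8)·(-10) − 7·0]| = 837, so the area is 418.5.
Along each edge there are gcd(|Δx|,|Δy|)+1 lattice points, so counting each shared vertex once the boundary has gcd(8,21) + gcd(4,1) + gcd(25,9) + gcd(6,19) + gcd(15,10) = 1+1+1+1+5 = 9.
By Pick's theorem A = I + B/2 − 1, so I = 418.5 − 9/2 + 1 = 415.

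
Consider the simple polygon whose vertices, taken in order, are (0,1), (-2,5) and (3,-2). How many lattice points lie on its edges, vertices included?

6

Along each edge there are gcd(|Δx|,|Δy|)+1 lattice points, so counting each shared vertex once the boundary has gcd(2,4) + gcd(5,7) + gcd(3,3) = 2+1+3 = 6.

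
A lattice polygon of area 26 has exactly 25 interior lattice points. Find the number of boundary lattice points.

4

Pick's theorem gives A = I + B/2 − 1, so B = 2(A − I + 1) = 2(26 − 25 + 1) = 4.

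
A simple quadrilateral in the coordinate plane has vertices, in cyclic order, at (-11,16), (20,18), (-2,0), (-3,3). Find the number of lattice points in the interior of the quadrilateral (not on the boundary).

250

Using the shoelace formula, 2A = |[(-11)·18 − 20·16] + [20·0 − (-2)·18] + [(-2)·3 − (-3)·0] + [(-3)·16 − (-11)·3]| = 503, so the area is 251.5.
The number of boundary lattice points is Σ gcd(|Δx|,|Δy|) = gcd(31,2) + gcd(22,18) + gcd(1,3) + gcd(8,13) = 1+2+1+1 = 5.
Pick's theorem gives I = A − B/2 + 1 = 251.5 − 5/2 + 1 = 250.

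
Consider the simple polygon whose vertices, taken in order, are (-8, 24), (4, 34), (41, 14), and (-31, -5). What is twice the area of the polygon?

By the shoelace formula, twice the signed area is |[(-8)·34 − 4·24] + [4·14 − 41·34] + [41·(-5) − (-31)·14] + [(-31)·24 − (-8)·(-5)]| = 2261, so the area is 1130.5.

2261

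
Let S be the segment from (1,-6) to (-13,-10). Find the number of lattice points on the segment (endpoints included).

The number of lattice points on a segment between lattice points is gcd(|Δx|,|Δy|) + 1 = gcd(14,4) + 1 = 2 + 1 = 3.

3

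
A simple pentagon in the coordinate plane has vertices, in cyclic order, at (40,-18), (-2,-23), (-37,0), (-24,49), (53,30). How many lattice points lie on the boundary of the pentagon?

Along each edge there are gcd(|Δx|,|Δy|)+1 lattice points, so counting each shared vertex once the boundary has gcd(42,5) + gcd(35,23) + gcd(13,49) + gcd(77,19) + gcd(13,48) = 1+1+1+1+1 = 5.

5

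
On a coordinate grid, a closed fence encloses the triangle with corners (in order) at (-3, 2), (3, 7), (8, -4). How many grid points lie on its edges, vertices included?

Summing gcd(|Δx|,|Δy|) over the edges gives the boundary count: gcd(6,5) + gcd(5,11) + gcd(11,6) = 1+1+1 = 3.

3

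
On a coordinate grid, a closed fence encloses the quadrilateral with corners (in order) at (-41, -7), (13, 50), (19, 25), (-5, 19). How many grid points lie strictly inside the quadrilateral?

The shoelace formula gives twice the area as |((-41)·50 − 13·(-7)) + (13·25 − 19·50) + (19·19 − (-5)·25) + ((-5)·(-7) − (-41)·19)| = 1284, so the area is 642.
The number of boundary lattice points is Σ gcd(|Δx|,|Δy|) = gcd(54,57) + gcd(6,25) + gcd(24,6) + gcd(36,26) = 3+1+6+2 = 12.
By Pick's theorem A = I + B/2 − 1, so I = 642 − 12/2 + 1 = 637.

637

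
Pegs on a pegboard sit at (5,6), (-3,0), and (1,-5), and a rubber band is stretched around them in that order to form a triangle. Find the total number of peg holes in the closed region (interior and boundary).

35

Using the shoelace formula, 2A = |(5·0 − (-3)·6) + ((-3)·(-5) − 1·0) + (1·6 − 5·(-5))| = 64, so the area is 32.
The number of boundary lattice points is Σ gcd(|Δx|,|Δy|) = gcd(8,6) + gcd(4,5) + gcd(4,11) = 2+1+1 = 4.
Pick's theorem gives I = A − B/2 + 1 = 32 − 4/2 + 1 = 31, so the closed region contains I + B = 31 + 4 = 35 lattice points.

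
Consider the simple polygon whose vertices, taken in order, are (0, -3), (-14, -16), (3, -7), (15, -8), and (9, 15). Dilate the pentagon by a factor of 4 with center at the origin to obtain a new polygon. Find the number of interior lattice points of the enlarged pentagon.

3615

By the shoelace formula, twice the signed area is |(0·(-16) − (-14)·(-3)) + ((-14)·(-7) − 3·(-16)) + (3·(-8) − 15·(-7)) + (15·15 − 9·(-8)) + (9·(-3) − 0·15)| = 455, so the area is 227.5.
Summing gcd(|Δx|,|Δy|) over the edges gives the boundary count: gcd(14,13) + gcd(17,9) + gcd(12,1) + gcd(6,23) + gcd(9,18) = 1+1+1+1+9 = 13.
Scaling by 4 multiplies the area by 4² = 16 (so the new area is 3640) and multiplies the boundary lattice-point count by 4, giving 52.
By Pick's theorem, the interior count of the dilated polygon is 3640 − 52/2 + 1 = 3615.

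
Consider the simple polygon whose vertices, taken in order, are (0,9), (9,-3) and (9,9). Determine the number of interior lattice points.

By the shoelace formula, twice the signed area is |(0·(-3) − 9·9) + (9·9 − 9·(-3)) + (9·9 − 0·9)| = 108, so the area is 54.
The number of boundary lattice points is Σ gcd(|Δx|,|Δy|) = gcd(9,12) + gcd(0,12) + gcd(9,0) = 3+12+9 = 24.
By Pick's theorem A = I + B/2 − 1, so I = 54 − 24/2 + 1 = 43.

43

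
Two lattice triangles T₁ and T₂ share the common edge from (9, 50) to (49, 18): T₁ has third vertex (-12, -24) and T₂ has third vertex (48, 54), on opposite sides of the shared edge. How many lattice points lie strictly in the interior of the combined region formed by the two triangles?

2519

The union is the simple quadrilateral with vertices (9, 50), (-12, -24), (49, 18), (48, 54) in order.
The shoelace formula gives twice the area as |(9·(-24) − (-12)·50) + ((-12)·18 − 49·(-24)) + (49·54 − 48·18) + (48·50 − 9·54)| = 5040, so the area is 2520.
Along each edge there are gcd(|Δx|,|Δy|)+1 lattice points, so counting each shared vertex once the boundary has gcd(21,74) + gcd(61,42) + gcd(1,36) + gcd(39,4) = 1+1+1+1 = 4.
By Pick's theorem I = A − B/2 + 1 = 2520 − 4/2 + 1 = 2519.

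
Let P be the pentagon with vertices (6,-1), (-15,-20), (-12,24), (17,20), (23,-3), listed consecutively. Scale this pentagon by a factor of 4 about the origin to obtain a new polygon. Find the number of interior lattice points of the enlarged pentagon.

The shoelace formula gives twice the area as |[6·(-20) − (-15)·(-1)] + [(-15)·24 − (-12)·(-20)] + [(-12)·20 − 17·24] + [17·(-3) − 23·20] + [23·(-1) − 6·(-3)]| = 1899, so the area is 949.5.
The number of boundary lattice points is Σ gcd(|Δx|,|Δy|) = gcd(21,19) + gcd(3,44) + gcd(29,4) + gcd(6,23) + gcd(17,2) = 1+1+1+1+1 = 5.
Scaling by 4 multiplies the area by 4² = 16 (so the new area is 15192) and multiplies the boundary lattice-point count by 4, giving 20.
By Pick's theorem, the interior count of the dilated polygon is 15192 − 20/2 + 1 = 15183.

15183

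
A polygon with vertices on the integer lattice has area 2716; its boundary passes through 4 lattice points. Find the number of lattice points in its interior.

2715

Pick's theorem A = I + B/2 − 1 rearranges to I = A − B/2 + 1 = 2716 − 4/2 + 1 = 2715.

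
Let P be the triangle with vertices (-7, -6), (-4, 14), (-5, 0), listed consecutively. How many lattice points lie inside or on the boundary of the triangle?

By the shoelace formula, twice the signed area is |[(-7)·14 − (-4)·(-6)] + [(-4)·0 − (-5)·14] + [(-5)·(-6) − (-7)·0]| = 22, so the area is 11.
Summing gcd(|Δx|,|Δy|) over the edges gives the boundary count: gcd(3,20) + gcd(1,14) + gcd(2,6) = 1+1+2 = 4.
Pick's theorem gives I = A − B/2 + 1 = 11 − 4/2 + 1 = 10, so the closed region contains I + B = 10 + 4 = 14 lattice points.

14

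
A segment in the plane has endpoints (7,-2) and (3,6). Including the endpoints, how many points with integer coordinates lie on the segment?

5

The number of lattice points on a segment between lattice points is gcd(|Δx|,|Δy|) + 1 = gcd(4,8) + 1 = 4 + 1 = 5.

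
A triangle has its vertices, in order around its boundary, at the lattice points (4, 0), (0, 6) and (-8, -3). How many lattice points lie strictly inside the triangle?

40

Using the shoelace formula, 2A = |(4·6 − 0·0) + (0·(-3) − (-8)·6) + ((-8)·0 − 4·(-3))| = 84, so the area is 42.
The number of boundary lattice points is Σ gcd(|Δx|,|Δy|) = gcd(4,6) + gcd(8,9) + gcd(12,3) = 2+1+3 = 6.
By Pick's theorem A = I + B/2 − 1, so I = 42 − 6/2 + 1 = 40.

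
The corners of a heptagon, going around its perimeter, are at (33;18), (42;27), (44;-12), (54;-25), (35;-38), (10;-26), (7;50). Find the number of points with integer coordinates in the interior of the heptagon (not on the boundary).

By the shoelace formula, twice the signed area is |[33·27 − 42·18] + [42·(-12) − 44·27] + [44·(-25) − 54·(-12)] + [54·(-38) − 35·(-25)] + [35·(-26) − 10·(-38)] + [10·50 − 7·(-26)] + [7·18 − 33·50]| = 4558, so the area is 2279.
Along each edge there are gcd(|Δx|,|Δy|)+1 lattice points, so counting each shared vertex once the boundary has gcd(9,9) + gcd(2,39) + gcd(10,13) + gcd(19,13) + gcd(25,12) + gcd(3,76) + gcd(26,32) = 9+1+1+1+1+1+2 = 16.
Pick's theorem gives I = A − B/2 + 1 = 2279 − 16/2 + 1 = 2272.

2272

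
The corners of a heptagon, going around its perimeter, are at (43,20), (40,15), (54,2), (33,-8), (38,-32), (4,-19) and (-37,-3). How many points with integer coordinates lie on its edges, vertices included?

7

Summing gcd(|Δx|,|Δy|) over the edges gives the boundary count: gcd(3,5) + gcd(14,13) + gcd(21,10) + gcd(5,24) + gcd(34,13) + gcd(41,16) + gcd(80,23) = 1+1+1+1+1+1+1 = 7.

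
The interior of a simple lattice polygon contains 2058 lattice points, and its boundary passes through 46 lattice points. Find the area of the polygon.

2080

By Pick's theorem, A = I + B/2 − 1 = 2058 + 46/2 − 1 = 2080.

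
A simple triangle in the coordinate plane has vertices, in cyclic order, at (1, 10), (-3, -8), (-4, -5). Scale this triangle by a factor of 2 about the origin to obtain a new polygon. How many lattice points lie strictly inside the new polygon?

53

By the shoelace formula, twice the signed area is |[1·(-8) − (-3)·10] + [(-3)·(-5) − (-4)·(-8)] + [(-4)·10 − 1·(-5)]| = 30, so the area is 15.
Summing gcd(|Δx|,|Δy|) over the edges gives the boundary count: gcd(4,18) + gcd(1,3) + gcd(5,15) = 2+1+5 = 8.
Scaling by 2 multiplies the area by 2² = 4 (so the new area is 60) and multiplies the boundary lattice-point count by 2, giving 16.
By Pick's theorem, the interior count of the dilated polygon is 60 − 16/2 + 1 = 53.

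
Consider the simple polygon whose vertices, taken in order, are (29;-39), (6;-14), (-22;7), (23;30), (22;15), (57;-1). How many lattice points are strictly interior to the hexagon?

Using the shoelace formula, 2A = |[29·(-14) − 6·(-39)] + [6·7 − (-22)·(-14)] + [(-22)·30 − 23·7] + [23·15 − 22·30] + [22·(-1) − 57·15] + [57·(-39) − 29·(-1)]| = 4645, so the area is 4645/2.
The number of boundary lattice points is Σ gcd(|Δx|,|Δy|) = gcd(23,25) + gcd(28,21) + gcd(45,23) + gcd(1,15) + gcd(35,16) + gcd(28,38) = 1+7+1+1+1+2 = 13.
Pick's theorem gives I = A − B/2 + 1 = 4645/2 − 13/2 + 1 = 2317.

2317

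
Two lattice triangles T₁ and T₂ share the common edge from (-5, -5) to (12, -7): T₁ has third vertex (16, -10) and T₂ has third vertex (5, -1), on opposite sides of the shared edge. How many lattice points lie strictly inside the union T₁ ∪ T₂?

The union is the simple quadrilateral with vertices (-5, -5), (16, -10), (12, -7), (5, -1) in order.
Using the shoelace formula, 2A = |((-5)·(-10) − 16·(-5)) + (16·(-7) − 12·(-10)) + (12·(-1) − 5·(-7)) + (5·(-5) − (-5)·(-1))| = 131, so the area is 131/2.
Summing gcd(|Δx|,|Δy|) over the edges gives the boundary count: gcd(21,5) + gcd(4,3) + gcd(7,6) + gcd(10,4) = 1+1+1+2 = 5.
By Pick's theorem I = A − B/2 + 1 = 131/2 − 5/2 + 1 = 64.

64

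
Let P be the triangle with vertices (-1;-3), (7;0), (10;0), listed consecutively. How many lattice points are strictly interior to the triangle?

3

Using the shoelace formula, 2A = |((-1)·0 − 7·(-3)) + (7·0 − 10·0) + (10·(-3) − (-1)·0)| = 9, so the area is 4.5.
The number of boundary lattice points is Σ gcd(|Δx|,|Δy|) = gcd(8,3) + gcd(3,0) + gcd(11,3) = 1+3+1 = 5.
Pick's theorem gives I = A − B/2 + 1 = 4.5 − 5/2 + 1 = 3.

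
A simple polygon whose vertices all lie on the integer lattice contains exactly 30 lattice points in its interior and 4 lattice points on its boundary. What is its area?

31

Pick's theorem states A = I + B/2 − 1, so A = 30 + 4/2 − 1 = 31.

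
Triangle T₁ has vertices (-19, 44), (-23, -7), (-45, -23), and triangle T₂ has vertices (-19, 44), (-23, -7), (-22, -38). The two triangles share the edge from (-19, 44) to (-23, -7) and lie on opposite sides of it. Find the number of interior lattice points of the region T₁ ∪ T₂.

The union is the simple quadrilateral with vertices (-19, 44), (-45, -23), (-23, -7), (-22, -38) in order.
By the shoelace formula, twice the signed area is |((-19)·(-23) − (-45)·44) + ((-45)·(-7) − (-23)·(-23)) + ((-23)·(-38) − (-22)·(-7)) + ((-22)·44 − (-19)·(-38))| = 1233, so the area is 616.5.
Along each edge there are gcd(|Δx|,|Δy|)+1 lattice points, so counting each shared vertex once the boundary has gcd(26,67) + gcd(22,16) + gcd(1,31) + gcd(3,82) = 1+2+1+1 = 5.
By Pick's theorem I = A − B/2 + 1 = 616.5 − 5/2 + 1 = 615.

615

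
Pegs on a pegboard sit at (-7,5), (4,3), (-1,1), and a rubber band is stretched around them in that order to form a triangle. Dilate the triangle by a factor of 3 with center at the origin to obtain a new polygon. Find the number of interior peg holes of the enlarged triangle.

By the shoelace formula, twice the signed area is |((-7)·3 − 4·5) + (4·1 − (-1)·3) + ((-1)·5 − (-7)·1)| = 32, so the area is 16.
Along each edge there are gcd(|Δx|,|Δy|)+1 lattice points, so counting each shared vertex once the boundary has gcd(11,2) + gcd(5,2) + gcd(6,4) = 1+1+2 = 4.
Scaling by 3 multiplies the area by 3² = 9 (so the new area is 144) and multiplies the boundary lattice-point count by 3, giving 12.
By Pick's theorem, the interior count of the dilated polygon is 144 − 12/2 + 1 = 139.

139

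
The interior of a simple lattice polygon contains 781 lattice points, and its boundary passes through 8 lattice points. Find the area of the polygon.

Pick's theorem states A = I + B/2 − 1, so A = 781 + 8/2 − 1 = 784.

784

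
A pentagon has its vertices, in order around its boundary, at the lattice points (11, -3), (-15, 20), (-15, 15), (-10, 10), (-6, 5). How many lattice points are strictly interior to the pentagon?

106

The shoelace formula gives twice the area as |[11·20 − (-15)·(-3)] + [(-15)·15 − (-15)·20] + [(-15)·10 − (-10)·15] + [(-10)·5 − (-6)·10] + [(-6)·(-3) − 11·5]| = 223, so the area is 111.5.
Along each edge there are gcd(|Δx|,|Δy|)+1 lattice points, so counting each shared vertex once the boundary has gcd(26,23) + gcd(0,5) + gcd(5,5) + gcd(4,5) + gcd(17,8) = 1+5+5+1+1 = 13.
By Pick's theorem A = I + B/2 − 1, so I = 111.5 − 13/2 + 1 = 106.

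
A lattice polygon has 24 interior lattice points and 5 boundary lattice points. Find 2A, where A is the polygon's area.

By Pick's theorem, A = I + B/2 − 1 = 24 + 5/2 − 1 = 51/2.
Hence 2A = 51.

51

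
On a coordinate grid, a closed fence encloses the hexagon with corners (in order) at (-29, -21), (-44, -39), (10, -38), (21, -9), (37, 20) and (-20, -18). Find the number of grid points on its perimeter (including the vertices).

Along each edge there are gcd(|Δx|,|Δy|)+1 lattice points, so counting each shared vertex once the boundary has gcd(15,18) + gcd(54,1) + gcd(11,29) + gcd(16,29) + gcd(57,38) + gcd(9,3) = 3+1+1+1+19+3 = 28.

28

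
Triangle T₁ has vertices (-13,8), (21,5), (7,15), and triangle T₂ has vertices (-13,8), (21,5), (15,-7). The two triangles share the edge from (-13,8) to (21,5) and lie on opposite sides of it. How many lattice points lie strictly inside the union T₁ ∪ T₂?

The union is the simple quadrilateral with vertices (-13,8), (7,15), (21,5), (15,-7) in order.
By the shoelace formula, twice the signed area is |[(-13)·15 − 7·8] + [7·5 − 21·15] + [21·(-7) − 15·5] + [15·8 − (-13)·(-7)]| = 724, so the area is 362.
Summing gcd(|Δx|,|Δy|) over the edges gives the boundary count: gcd(20,7) + gcd(14,10) + gcd(6,12) + gcd(28,15) = 1+2+6+1 = 10.
By Pick's theorem I = A − B/2 + 1 = 362 − 10/2 + 1 = 358.

358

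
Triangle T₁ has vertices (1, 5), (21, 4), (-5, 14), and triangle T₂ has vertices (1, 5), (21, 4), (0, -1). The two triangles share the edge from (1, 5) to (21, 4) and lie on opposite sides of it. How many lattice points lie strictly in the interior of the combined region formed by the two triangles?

The union is the simple quadrilateral with vertices (1, 5), (-5, 14), (21, 4), (0, -1) in order.
The shoelace formula gives twice the area as |[1·14 − (-5)·5] + [(-5)·4 − 21·14] + [21·(-1) − 0·4] + [0·5 − 1·(-1)]| = 295, so the area is 295/2.
Summing gcd(|Δx|,|Δy|) over the edges gives the boundary count: gcd(6,9) + gcd(26,10) + gcd(21,5) + gcd(1,6) = 3+2+1+1 = 7.
By Pick's theorem I = A − B/2 + 1 = 295/2 − 7/2 + 1 = 145.

145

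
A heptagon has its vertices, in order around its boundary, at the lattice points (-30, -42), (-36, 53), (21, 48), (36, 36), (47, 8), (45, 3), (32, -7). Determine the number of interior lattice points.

Using the shoelace formula, 2A = |[(-30)·53 − (-36)·(-42)] + [(-36)·48 − 21·53] + [21·36 − 36·48] + [36·8 − 47·36] + [47·3 − 45·8] + [45·(-7) − 32·3] + [32·(-42) − (-30)·(-7)]| = 10503, so the area is 10503/2.
Along each edge there are gcd(|Δx|,|Δy|)+1 lattice points, so counting each shared vertex once the boundary has gcd(6,95) + gcd(57,5) + gcd(15,12) + gcd(11,28) + gcd(2,5) + gcd(13,10) + gcd(62,35) = 1+1+3+1+1+1+1 = 9.
Pick's theorem gives I = A − B/2 + 1 = 10503/2 − 9/2 + 1 = 5248.

5248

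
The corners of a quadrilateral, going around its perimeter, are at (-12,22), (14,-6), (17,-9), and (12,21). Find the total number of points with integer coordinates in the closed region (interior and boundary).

The shoelace formula gives twice the area as |[(-12)·(-6) − 14·22] + [14·(-9) − 17·(-6)] + [17·21 − 12·(-9)] + [12·22 − (-12)·21]| = 721, so the area is 721/2.
The number of boundary lattice points is Σ gcd(|Δx|,|Δy|) = gcd(26,28) + gcd(3,3) + gcd(5,30) + gcd(24,1) = 2+3+5+1 = 11.
Pick's theorem gives I = A − B/2 + 1 = 721/2 − 11/2 + 1 = 356, so the closed region contains I + B = 356 + 11 = 367 lattice points.

367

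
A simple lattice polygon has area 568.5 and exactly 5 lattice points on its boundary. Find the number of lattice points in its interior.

Pick's theorem A = I + B/2 − 1 rearranges to I = A − B/2 + 1 = 568.5 − 5/2 + 1 = 567.

567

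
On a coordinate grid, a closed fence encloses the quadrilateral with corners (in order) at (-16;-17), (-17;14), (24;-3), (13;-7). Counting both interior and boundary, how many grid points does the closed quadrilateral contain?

633

The shoelace formula gives twice the area as |((-16)·14 − (-17)·(-17)) + ((-17)·(-3) − 24·14) + (24·(-7) − 13·(-3)) + (13·(-17) − (-16)·(-7))| = 1260, so the area is 630.
The number of boundary lattice points is Σ gcd(|Δx|,|Δy|) = gcd(1,31) + gcd(41,17) + gcd(11,4) + gcd(29,10) = 1+1+1+1 = 4.
Pick's theorem gives I = A − B/2 + 1 = 630 − 4/2 + 1 = 629, so the closed region contains I + B = 629 + 4 = 633 lattice points.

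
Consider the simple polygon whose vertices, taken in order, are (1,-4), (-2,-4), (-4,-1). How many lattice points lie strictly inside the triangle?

3

By the shoelace formula, twice the signed area is |(1·(-4) − (-2)·(-4)) + ((-2)·(-1) − (-4)·(-4)) + ((-4)·(-4) − 1·(-1))| = 9, so the area is 9/2.
Summing gcd(|Δx|,|Δy|) over the edges gives the boundary count: gcd(3,0) + gcd(2,3) + gcd(5,3) = 3+1+1 = 5.
By Pick's theorem A = I + B/2 − 1, so I = 9/2 − 5/2 + 1 = 3.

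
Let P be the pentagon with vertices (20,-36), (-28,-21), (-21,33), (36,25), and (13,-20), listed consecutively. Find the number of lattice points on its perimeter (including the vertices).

Along each edge there are gcd(|Δx|,|Δy|)+1 lattice points, so counting each shared vertex once the boundary has gcd(48,15) + gcd(7,54) + gcd(57,8) + gcd(23,45) + gcd(7,16) = 3+1+1+1+1 = 7.

7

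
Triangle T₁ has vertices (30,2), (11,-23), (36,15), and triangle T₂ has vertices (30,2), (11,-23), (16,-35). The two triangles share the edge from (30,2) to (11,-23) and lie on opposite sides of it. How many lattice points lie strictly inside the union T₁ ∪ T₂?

The union is the simple quadrilateral with vertices (30,2), (36,15), (11,-23), (16,-35) in order.
The shoelace formula gives twice the area as |(30·15 − 36·2) + (36·(-23) − 11·15) + (11·(-35) − 16·(-23)) + (16·2 − 30·(-35))| = 450, so the area is 225.
Summing gcd(|Δx|,|Δy|) over the edges gives the boundary count: gcd(6,13) + gcd(25,38) + gcd(5,12) + gcd(14,37) = 1+1+1+1 = 4.
By Pick's theorem I = A − B/2 + 1 = 225 − 4/2 + 1 = 224.

224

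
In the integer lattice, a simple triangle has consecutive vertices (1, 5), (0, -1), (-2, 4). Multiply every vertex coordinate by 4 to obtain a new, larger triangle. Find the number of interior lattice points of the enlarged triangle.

131

The shoelace formula gives twice the area as |[1·(-1) − 0·5] + [0·4 − (-2)·(-1)] + [(-2)·5 − 1·4]| = 17, so the area is 8.5.
Along each edge there are gcd(|Δx|,|Δy|)+1 lattice points, so counting each shared vertex once the boundary has gcd(1,6) + gcd(2,5) + gcd(3,1) = 1+1+1 = 3.
Scaling by 4 multiplies the area by 4² = 16 (so the new area is 136) and multiplies the boundary lattice-point count by 4, giving 12.
By Pick's theorem, the interior count of the dilated polygon is 136 − 12/2 + 1 = 131.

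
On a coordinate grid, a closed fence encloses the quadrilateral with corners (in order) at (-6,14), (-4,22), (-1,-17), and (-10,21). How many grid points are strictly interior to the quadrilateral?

By the shoelace formula, twice the signed area is |((-6)·22 − (-4)·14) + ((-4)·(-17) − (-1)·22) + ((-1)·21 − (-10)·(-17)) + ((-10)·14 − (-6)·21)| = 191, so the area is 95.5.
The number of boundary lattice points is Σ gcd(|Δx|,|Δy|) = gcd(2,8) + gcd(3,39) + gcd(9,38) + gcd(4,7) = 2+3+1+1 = 7.
By Pick's theorem A = I + B/2 − 1, so I = 95.5 − 7/2 + 1 = 93.

93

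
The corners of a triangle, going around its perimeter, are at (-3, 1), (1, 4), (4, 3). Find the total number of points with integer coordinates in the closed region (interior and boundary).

9

The shoelace formula gives twice the area as |[(-3)·4 − 1·1] + [1·3 − 4·4] + [4·1 − (-3)·3]| = 13, so the area is 6.5.
Along each edge there are gcd(|Δx|,|Δy|)+1 lattice points, so counting each shared vertex once the boundary has gcd(4,3) + gcd(3,1) + gcd(7,2) = 1+1+1 = 3.
Pick's theorem gives I = A − B/2 + 1 = 6.5 − 3/2 + 1 = 6, so the closed region contains I + B = 6 + 3 = 9 lattice points.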